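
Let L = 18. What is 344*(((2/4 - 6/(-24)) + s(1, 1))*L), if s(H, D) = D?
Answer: 10836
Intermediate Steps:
344*(((2/4 - 6/(-24)) + s(1, 1))*L) = 344*(((2/4 - 6/(-24)) + 1)*18) = 344*(((2*(1/4) - 6*(-1/24)) + 1)*18) = 344*(((1/2 + 1/4) + 1)*18) = 344*((3/4 + 1)*18) = 344*((7/4)*18) = 344*(63/2) = 10836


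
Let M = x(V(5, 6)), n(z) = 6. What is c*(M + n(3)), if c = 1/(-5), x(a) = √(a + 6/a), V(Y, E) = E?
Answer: -6/5 - √7/5 ≈ -1.7292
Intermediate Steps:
M = √7 (M = √(6 + 6/6) = √(6 + 6*(⅙)) = √(6 + 1) = √7 ≈ 2.6458)
c = -⅕ ≈ -0.20000
c*(M + n(3)) = -(√7 + 6)/5 = -(6 + √7)/5 = -6/5 - √7/5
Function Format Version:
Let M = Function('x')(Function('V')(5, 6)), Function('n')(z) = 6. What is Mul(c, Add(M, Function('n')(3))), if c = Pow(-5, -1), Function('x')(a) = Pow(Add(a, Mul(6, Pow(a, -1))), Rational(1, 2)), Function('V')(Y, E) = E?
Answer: Add(Rational(-6, 5), Mul(Rational(-1, 5), Pow(7, Rational(1, 2)))) ≈ -1.7292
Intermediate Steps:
M = Pow(7, Rational(1, 2)) (M = Pow(Add(6, Mul(6, Pow(6, -1))), Rational(1, 2)) = Pow(Add(6, Mul(6, Rational(1, 6))), Rational(1, 2)) = Pow(Add(6, 1), Rational(1, 2)) = Pow(7, Rational(1, 2)) ≈ 2.6458)
c = Rational(-1, 5) ≈ -0.20000
Mul(c, Add(M, Function('n')(3))) = Mul(Rational(-1, 5), Add(Pow(7, Rational(1, 2)), 6)) = Mul(Rational(-1, 5), Add(6, Pow(7, Rational(1, 2)))) = Add(Rational(-6, 5), Mul(Rational(-1, 5), Pow(7, Rational(1, 2))))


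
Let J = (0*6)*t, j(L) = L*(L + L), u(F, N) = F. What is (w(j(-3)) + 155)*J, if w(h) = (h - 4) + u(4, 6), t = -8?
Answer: 0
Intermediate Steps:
j(L) = 2*L² (j(L) = L*(2*L) = 2*L²)
w(h) = h (w(h) = (h - 4) + 4 = (-4 + h) + 4 = h)
J = 0 (J = (0*6)*(-8) = 0*(-8) = 0)
(w(j(-3)) + 155)*J = (2*(-3)² + 155)*0 = (2*9 + 155)*0 = (18 + 155)*0 = 173*0 = 0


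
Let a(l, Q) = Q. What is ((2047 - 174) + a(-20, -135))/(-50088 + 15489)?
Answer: -1738/34599 ≈ -0.050233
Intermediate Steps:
((2047 - 174) + a(-20, -135))/(-50088 + 15489) = ((2047 - 174) - 135)/(-50088 + 15489) = (1873 - 135)/(-34599) = 1738*(-1/34599) = -1738/34599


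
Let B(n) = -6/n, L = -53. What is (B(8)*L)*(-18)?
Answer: -1431/2 ≈ -715.50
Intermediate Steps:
(B(8)*L)*(-18) = (-6/8*(-53))*(-18) = (-6*1/8*(-53))*(-18) = -3/4*(-53)*(-18) = (159/4)*(-18) = -1431/2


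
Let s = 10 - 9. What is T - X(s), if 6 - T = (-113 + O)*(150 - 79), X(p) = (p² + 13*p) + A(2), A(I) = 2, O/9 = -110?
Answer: 78303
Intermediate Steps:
O = -990 (O = 9*(-110) = -990)
s = 1
X(p) = 2 + p² + 13*p (X(p) = (p² + 13*p) + 2 = 2 + p² + 13*p)
T = 78319 (T = 6 - (-113 - 990)*(150 - 79) = 6 - (-1103)*71 = 6 - 1*(-78313) = 6 + 78313 = 78319)
T - X(s) = 78319 - (2 + 1² + 13*1) = 78319 - (2 + 1 + 13) = 78319 - 1*16 = 78319 - 16 = 78303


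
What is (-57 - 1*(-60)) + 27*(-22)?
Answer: -591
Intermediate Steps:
(-57 - 1*(-60)) + 27*(-22) = (-57 + 60) - 594 = 3 - 594 = -591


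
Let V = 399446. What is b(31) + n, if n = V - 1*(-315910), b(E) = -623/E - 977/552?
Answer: 12240797689/17112 ≈ 7.1533e+5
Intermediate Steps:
b(E) = -977/552 - 623/E (b(E) = -623/E - 977*1/552 = -623/E - 977/552 = -977/552 - 623/E)
n = 715356 (n = 399446 - 1*(-315910) = 399446 + 315910 = 715356)
b(31) + n = (-977/552 - 623/31) + 715356 = -374183/17112 + 715356 = 12240797689/17112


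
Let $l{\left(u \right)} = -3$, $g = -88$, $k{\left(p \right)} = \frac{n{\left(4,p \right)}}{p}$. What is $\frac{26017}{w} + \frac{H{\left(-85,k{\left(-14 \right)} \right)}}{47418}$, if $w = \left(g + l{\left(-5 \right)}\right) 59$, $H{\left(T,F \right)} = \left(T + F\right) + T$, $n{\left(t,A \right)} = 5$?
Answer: $- \frac{823059169}{169724828} \approx -4.8494$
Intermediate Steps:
$k{\left(p \right)} = \frac{5}{p}$
$H{\left(T,F \right)} = F + 2 T$ ($H{\left(T,F \right)} = \left(F + T\right) + T = F + 2 T$)
$w = -5369$ ($w = \left(-88 - 3\right) 59 = \left(-91\right) 59 = -5369$)
$\frac{26017}{w} + \frac{H{\left(-85,k{\left(-14 \right)} \right)}}{47418} = \frac{26017}{-5369} + \frac{\frac{5}{-14} + 2 \left(-85\right)}{47418} = 26017 \left(- \frac{1}{5369}\right) + \left(5 \left(- \frac{1}{14}\right) - 170\right) \frac{1}{47418} = - \frac{26017}{5369} + \left(- \frac{5}{14} - 170\right) \frac{1}{47418} = - \frac{26017}{5369} - \frac{795}{221284} = - \frac{823059169}{169724828}$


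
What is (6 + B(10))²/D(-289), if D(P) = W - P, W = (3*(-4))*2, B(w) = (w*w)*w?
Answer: 1012036/265 ≈ 3819.0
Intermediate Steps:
B(w) = w³ (B(w) = w²*w = w³)
W = -24 (W = -12*2 = -24)
D(P) = -24 - P
(6 + B(10))²/D(-289) = (6 + 10³)²/(-24 - 1*(-289)) = (6 + 1000)²/(-24 + 289) = 1006²/265 = 1012036*(1/265) = 1012036/265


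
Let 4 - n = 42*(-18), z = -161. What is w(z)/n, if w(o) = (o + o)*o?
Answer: 25921/380 ≈ 68.213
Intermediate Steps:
w(o) = 2*o² (w(o) = (2*o)*o = 2*o²)
n = 760 (n = 4 - 42*(-18) = 4 - 1*(-756) = 4 + 756 = 760)
w(z)/n = (2*(-161)²)/760 = (2*25921)*(1/760) = 51842*(1/760) = 25921/380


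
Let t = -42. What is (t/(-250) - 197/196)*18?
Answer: -184581/12250 ≈ -15.068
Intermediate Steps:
(t/(-250) - 197/196)*18 = (-42/(-250) - 197/196)*18 = (-42*(-1/250) - 197*1/196)*18 = (21/125 - 197/196)*18 = -20509/24500*18 = -184581/12250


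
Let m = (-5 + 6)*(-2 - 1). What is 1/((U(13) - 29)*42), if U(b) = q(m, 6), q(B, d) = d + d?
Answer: -1/714 ≈ -0.0014006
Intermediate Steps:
m = -3 (m = 1*(-3) = -3)
q(B, d) = 2*d
U(b) = 12 (U(b) = 2*6 = 12)
1/((U(13) - 29)*42) = 1/((12 - 29)*42) = 1/(-17*42) = 1/(-714) = -1/714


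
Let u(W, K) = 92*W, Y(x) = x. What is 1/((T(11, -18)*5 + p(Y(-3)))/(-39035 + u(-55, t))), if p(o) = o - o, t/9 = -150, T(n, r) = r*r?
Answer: -8819/324 ≈ -27.219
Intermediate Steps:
T(n, r) = r**2
t = -1350 (t = 9*(-150) = -1350)
p(o) = 0
1/((T(11, -18)*5 + p(Y(-3)))/(-39035 + u(-55, t))) = 1/(((-18)**2*5 + 0)/(-39035 + 92*(-55))) = 1/((324*5 + 0)/(-39035 - 5060)) = 1/((1620 + 0)/(-44095)) = 1/(1620*(-1/44095)) = 1/(-324/8819) = -8819/324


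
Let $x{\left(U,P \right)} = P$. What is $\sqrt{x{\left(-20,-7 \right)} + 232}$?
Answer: $15$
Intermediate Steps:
$\sqrt{x{\left(-20,-7 \right)} + 232} = \sqrt{-7 + 232} = \sqrt{225} = 15$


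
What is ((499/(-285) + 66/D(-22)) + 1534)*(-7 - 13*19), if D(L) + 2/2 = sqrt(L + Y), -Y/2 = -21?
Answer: -111170974/285 - 33528*sqrt(5)/19 ≈ -3.9402e+5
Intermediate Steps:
Y = 42 (Y = -2*(-21) = 42)
D(L) = -1 + sqrt(42 + L) (D(L) = -1 + sqrt(L + 42) = -1 + sqrt(42 + L))
((499/(-285) + 66/D(-22)) + 1534)*(-7 - 13*19) = ((499/(-285) + 66/(-1 + sqrt(42 - 22))) + 1534)*(-7 - 13*19) = ((499*(-1/285) + 66/(-1 + sqrt(20))) + 1534)*(-7 - 247) = ((-499/285 + 66/(-1 + 2*sqrt(5))) + 1534)*(-254) = (436691/285 + 66/(-1 + 2*sqrt(5)))*(-254) = -110919514/285 - 16764/(-1 + 2*sqrt(5))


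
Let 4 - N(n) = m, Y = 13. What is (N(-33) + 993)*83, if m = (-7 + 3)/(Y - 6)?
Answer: 579589/7 ≈ 82798.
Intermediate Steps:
m = -4/7 (m = (-7 + 3)/(13 - 6) = -4/7 ≈ -0.57143)
N(n) = 32/7 (N(n) = 4 - 1*(-4/7) = 4 + 4/7 = 32/7)
(N(-33) + 993)*83 = (32/7 + 993)*83 = (6983/7)*83 = 579589/7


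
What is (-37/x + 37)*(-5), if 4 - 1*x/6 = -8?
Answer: -13135/72 ≈ -182.43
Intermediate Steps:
x = 72 (x = 24 - 6*(-8) = 24 + 48 = 72)
(-37/x + 37)*(-5) = (-37/72 + 37)*(-5) = (2627/72)*(-5) = -13135/72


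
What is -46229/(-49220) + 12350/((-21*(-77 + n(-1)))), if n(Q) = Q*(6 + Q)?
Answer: 343736669/42378420 ≈ 8.1111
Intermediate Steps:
-46229/(-49220) + 12350/((-21*(-77 + n(-1)))) = -46229/(-49220) + 12350/((-21*(-77 - (6 - 1)))) = -46229*(-1/49220) + 12350/((-21*(-77 - 1*5))) = 46229/49220 + 12350/((-21*(-77 - 5))) = 46229/49220 + 12350/((-21*(-82))) = 46229/49220 + 12350/1722 = 46229/49220 + 12350*(1/1722) = 46229/49220 + 6175/861 = 343736669/42378420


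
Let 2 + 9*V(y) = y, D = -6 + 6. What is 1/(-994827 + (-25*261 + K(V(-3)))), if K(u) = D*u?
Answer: -1/1001352 ≈ -9.9865e-7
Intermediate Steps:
D = 0
V(y) = -2/9 + y/9
K(u) = 0 (K(u) = 0*u = 0)
1/(-994827 + (-25*261 + K(V(-3)))) = 1/(-994827 + (-25*261 + 0)) = 1/(-994827 + (-6525 + 0)) = 1/(-994827 - 6525) = 1/(-1001352) = -1/1001352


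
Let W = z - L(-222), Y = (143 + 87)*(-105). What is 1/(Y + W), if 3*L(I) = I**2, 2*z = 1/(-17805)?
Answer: -35610/1444982581 ≈ -2.4644e-5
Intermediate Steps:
z = -1/35610 (z = (1/2)/(-17805) = (1/2)*(-1/17805) = -1/35610 ≈ -2.8082e-5)
Y = -24150 (Y = 230*(-105) = -24150)
L(I) = I**2/3
W = -585001081/35610 (W = -1/35610 - (-222)**2/3 = -1/35610 - 49284/3 = -1/35610 - 1*16428 = -1/35610 - 16428 = -585001081/35610 ≈ -16428.)
1/(Y + W) = 1/(-24150 - 585001081/35610) = 1/(-1444982581/35610) = -35610/1444982581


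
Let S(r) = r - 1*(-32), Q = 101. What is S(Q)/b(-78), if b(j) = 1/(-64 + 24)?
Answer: -5320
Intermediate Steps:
b(j) = -1/40 (b(j) = 1/(-40) = -1/40)
S(r) = 32 + r (S(r) = r + 32 = 32 + r)
S(Q)/b(-78) = (32 + 101)/(-1/40) = 133*(-40) = -5320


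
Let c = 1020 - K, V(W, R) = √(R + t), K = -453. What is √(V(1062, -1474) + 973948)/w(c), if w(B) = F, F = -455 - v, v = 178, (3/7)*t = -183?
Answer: -√(973948 + I*√1901)/633 ≈ -1.5591 - 3.4897e-5*I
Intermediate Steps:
t = -427 (t = (7/3)*(-183) = -427)
V(W, R) = √(-427 + R) (V(W, R) = √(R - 427) = √(-427 + R))
F = -633 (F = -455 - 1*178 = -455 - 178 = -633)
c = 1473 (c = 1020 - 1*(-453) = 1020 + 453 = 1473)
w(B) = -633
√(V(1062, -1474) + 973948)/w(c) = √(√(-427 - 1474) + 973948)/(-633) = √(√(-1901) + 973948)*(-1/633) = √(I*√1901 + 973948)*(-1/633) = √(973948 + I*√1901)*(-1/633) = -√(973948 + I*√1901)/633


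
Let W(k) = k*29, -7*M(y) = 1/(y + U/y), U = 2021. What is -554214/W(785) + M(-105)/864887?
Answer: -6253371583548153/256864684232530 ≈ -24.345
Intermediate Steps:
M(y) = -1/(7*(y + 2021/y))
W(k) = 29*k
-554214/W(785) + M(-105)/864887 = -554214/(29*785) - 1*(-105)/(14147 + 7*(-105)²)/864887 = -554214/22765 - 1*(-105)/(14147 + 7*11025)*(1/864887) = -554214*1/22765 - 1*(-105)/(14147 + 77175)*(1/864887) = -554214/22765 - 1*(-105)/91322*(1/864887) = -554214/22765 - 1*(-105)*1/91322*(1/864887) = -554214/22765 + (15/13046)*(1/864887) = -554214/22765 + 15/11283315802 = -6253371583548153/256864684232530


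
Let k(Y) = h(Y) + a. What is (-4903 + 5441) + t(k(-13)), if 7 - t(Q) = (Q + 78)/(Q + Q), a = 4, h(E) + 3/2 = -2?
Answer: 933/2 ≈ 466.50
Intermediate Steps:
h(E) = -7/2 (h(E) = -3/2 - 2 = -7/2)
k(Y) = ½ (k(Y) = -7/2 + 4 = ½)
t(Q) = 7 - (78 + Q)/(2*Q) (t(Q) = 7 - (Q + 78)/(Q + Q) = 7 - (78 + Q)/(2*Q))
(-4903 + 5441) + t(k(-13)) = (-4903 + 5441) + (13/2 - 39/½) = 538 + (13/2 - 39*2) = 538 + (13/2 - 78) = 538 - 143/2 = 933/2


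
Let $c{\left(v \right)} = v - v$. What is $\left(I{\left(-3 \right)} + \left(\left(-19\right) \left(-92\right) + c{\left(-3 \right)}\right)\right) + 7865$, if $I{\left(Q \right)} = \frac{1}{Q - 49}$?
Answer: $\frac{499875}{52} \approx 9613.0$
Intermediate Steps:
$c{\left(v \right)} = 0$
$I{\left(Q \right)} = \frac{1}{-49 + Q}$
$\left(I{\left(-3 \right)} + \left(\left(-19\right) \left(-92\right) + c{\left(-3 \right)}\right)\right) + 7865 = \left(\frac{1}{-49 - 3} + \left(\left(-19\right) \left(-92\right) + 0\right)\right) + 7865 = \left(\frac{1}{-52} + \left(1748 + 0\right)\right) + 7865 = \left(- \frac{1}{52} + 1748\right) + 7865 = \frac{90895}{52} + 7865 = \frac{499875}{52}$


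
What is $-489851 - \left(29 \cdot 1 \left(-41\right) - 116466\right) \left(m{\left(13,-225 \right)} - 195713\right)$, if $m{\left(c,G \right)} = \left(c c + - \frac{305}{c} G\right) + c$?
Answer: $- \frac{290999891153}{13} \approx -2.2385 \cdot 10^{10}$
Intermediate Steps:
$m{\left(c,G \right)} = c + c^{2} - \frac{305 G}{c}$ ($m{\left(c,G \right)} = \left(c^{2} - \frac{305 G}{c}\right) + c = c + c^{2} - \frac{305 G}{c}$)
$-489851 - \left(29 \cdot 1 \left(-41\right) - 116466\right) \left(m{\left(13,-225 \right)} - 195713\right) = -489851 - \left(29 \cdot 1 \left(-41\right) - 116466\right) \left(\left(13 + 13^{2} - - \frac{68625}{13}\right) - 195713\right) = -489851 - \left(29 \left(-41\right) - 116466\right) \left(\left(13 + 169 - \left(-68625\right) \frac{1}{13}\right) - 195713\right) = -489851 - \left(-1189 - 116466\right) \left(\left(13 + 169 + \frac{68625}{13}\right) - 195713\right) = -489851 - - 117655 \left(\frac{70991}{13} - 195713\right) = -489851 - \left(-117655\right) \left(- \frac{2473278}{13}\right) = -489851 - \frac{290993523090}{13} = - \frac{290999891153}{13}$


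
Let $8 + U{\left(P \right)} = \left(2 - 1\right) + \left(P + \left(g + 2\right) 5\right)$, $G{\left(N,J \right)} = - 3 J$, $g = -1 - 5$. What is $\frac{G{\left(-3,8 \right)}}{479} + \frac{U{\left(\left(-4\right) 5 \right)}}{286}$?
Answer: $- \frac{29377}{136994} \approx -0.21444$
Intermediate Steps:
$g = -6$
$U{\left(P \right)} = -27 + P$ ($U{\left(P \right)} = -8 + \left(\left(2 - 1\right) + \left(P + \left(-6 + 2\right) 5\right)\right) = -8 + \left(1 + \left(P - 20\right)\right) = -8 + \left(1 + \left(-20 + P\right)\right) = -8 + \left(-19 + P\right) = -27 + P$)
$\frac{G{\left(-3,8 \right)}}{479} + \frac{U{\left(\left(-4\right) 5 \right)}}{286} = \frac{\left(-3\right) 8}{479} + \frac{-27 - 20}{286} = \left(-24\right) \frac{1}{479} + \left(-27 - 20\right) \frac{1}{286} = - \frac{24}{479} - \frac{47}{286} = - \frac{29377}{136994}$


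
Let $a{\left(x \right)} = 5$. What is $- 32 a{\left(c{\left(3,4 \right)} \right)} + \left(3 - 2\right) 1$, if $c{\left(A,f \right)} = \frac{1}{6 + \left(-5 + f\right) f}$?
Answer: $-159$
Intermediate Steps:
$c{\left(A,f \right)} = \frac{1}{6 + f \left(-5 + f\right)}$
$- 32 a{\left(c{\left(3,4 \right)} \right)} + \left(3 - 2\right) 1 = \left(-32\right) 5 + \left(3 - 2\right) 1 = -160 + 1 \cdot 1 = -160 + 1 = -159$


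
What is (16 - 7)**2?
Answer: 81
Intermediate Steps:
(16 - 7)**2 = 9**2 = 81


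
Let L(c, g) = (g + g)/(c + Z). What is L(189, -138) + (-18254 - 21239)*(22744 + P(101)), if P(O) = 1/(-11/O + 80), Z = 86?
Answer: -1993148332873319/2218975 ≈ -8.9823e+8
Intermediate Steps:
P(O) = 1/(80 - 11/O)
L(c, g) = 2*g/(86 + c) (L(c, g) = (g + g)/(c + 86) = (2*g)/(86 + c) = 2*g/(86 + c))
L(189, -138) + (-18254 - 21239)*(22744 + P(101)) = 2*(-138)/(86 + 189) + (-18254 - 21239)*(22744 + 101/(-11 + 80*101)) = 2*(-138)/275 - 39493*(22744 + 101/(-11 + 8080)) = 2*(-138)*(1/275) - 39493*(22744 + 101/8069) = -276/275 - 39493*(22744 + 101*(1/8069)) = -276/275 - 39493*(22744 + 101/8069) = -276/275 - 39493*183521437/8069 = -276/275 - 7247812111441/8069 = -1993148332873319/2218975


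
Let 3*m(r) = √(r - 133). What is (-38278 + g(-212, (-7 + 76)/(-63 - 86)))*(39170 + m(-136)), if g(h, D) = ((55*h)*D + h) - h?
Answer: -191889207940/149 - 4898882*I*√269/447 ≈ -1.2878e+9 - 1.7975e+5*I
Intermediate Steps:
m(r) = √(-133 + r)/3 (m(r) = √(r - 133)/3 = √(-133 + r)/3)
g(h, D) = 55*D*h (g(h, D) = (55*D*h + h) - h = (h + 55*D*h) - h = 55*D*h)
(-38278 + g(-212, (-7 + 76)/(-63 - 86)))*(39170 + m(-136)) = (-38278 + 55*((-7 + 76)/(-63 - 86))*(-212))*(39170 + √(-133 - 136)/3) = (-38278 + 55*(69/(-149))*(-212))*(39170 + √(-269)/3) = (-38278 + 55*(69*(-1/149))*(-212))*(39170 + (I*√269)/3) = (-38278 + 55*(-69/149)*(-212))*(39170 + I*√269/3) = (-38278 + 804540/149)*(39170 + I*√269/3) = -4898882*(39170 + I*√269/3)/149 = -191889207940/149 - 4898882*I*√269/447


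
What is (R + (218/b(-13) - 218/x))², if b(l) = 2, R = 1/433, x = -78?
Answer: 3564238150561/285170769 ≈ 12499.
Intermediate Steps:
R = 1/433 ≈ 0.0023095
(R + (218/b(-13) - 218/x))² = (1/433 + (218/2 - 218/(-78)))² = (1/433 + (218*(½) - 218*(-1/78)))² = (1/433 + (109 + 109/39))² = (1/433 + 4360/39)² = (1887919/16887)² = 3564238150561/285170769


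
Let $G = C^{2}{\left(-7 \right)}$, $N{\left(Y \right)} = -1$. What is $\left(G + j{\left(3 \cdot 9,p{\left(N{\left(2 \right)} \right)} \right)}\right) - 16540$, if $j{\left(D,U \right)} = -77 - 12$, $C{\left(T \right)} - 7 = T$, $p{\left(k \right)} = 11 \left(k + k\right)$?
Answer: $-16629$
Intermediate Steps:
$p{\left(k \right)} = 22 k$ ($p{\left(k \right)} = 11 \cdot 2 k = 22 k$)
$C{\left(T \right)} = 7 + T$
$j{\left(D,U \right)} = -89$
$G = 0$ ($G = \left(7 - 7\right)^{2} = 0^{2} = 0$)
$\left(G + j{\left(3 \cdot 9,p{\left(N{\left(2 \right)} \right)} \right)}\right) - 16540 = \left(0 - 89\right) - 16540 = -89 - 16540 = -16629$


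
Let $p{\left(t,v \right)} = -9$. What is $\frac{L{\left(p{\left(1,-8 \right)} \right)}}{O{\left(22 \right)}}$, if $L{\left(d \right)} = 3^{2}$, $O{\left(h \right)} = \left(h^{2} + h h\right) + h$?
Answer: $\frac{1}{110} \approx 0.0090909$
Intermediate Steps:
$O{\left(h \right)} = h + 2 h^{2}$ ($O{\left(h \right)} = \left(h^{2} + h^{2}\right) + h = 2 h^{2} + h = h + 2 h^{2}$)
$L{\left(d \right)} = 9$
$\frac{L{\left(p{\left(1,-8 \right)} \right)}}{O{\left(22 \right)}} = \frac{9}{22 \left(1 + 2 \cdot 22\right)} = \frac{9}{22 \left(1 + 44\right)} = \frac{9}{22 \cdot 45} = \frac{9}{990} = 9 \cdot \frac{1}{990} = \frac{1}{110}$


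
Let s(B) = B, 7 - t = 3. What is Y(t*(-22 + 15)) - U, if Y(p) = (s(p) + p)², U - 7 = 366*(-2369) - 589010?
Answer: 1459193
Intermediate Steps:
t = 4 (t = 7 - 1*3 = 7 - 3 = 4)
U = -1456057 (U = 7 + (366*(-2369) - 589010) = 7 + (-867054 - 589010) = 7 - 1456064 = -1456057)
Y(p) = 4*p² (Y(p) = (p + p)² = (2*p)² = 4*p²)
Y(t*(-22 + 15)) - U = 4*(4*(-22 + 15))² - 1*(-1456057) = 4*(4*(-7))² + 1456057 = 4*(-28)² + 1456057 = 4*784 + 1456057 = 3136 + 1456057 = 1459193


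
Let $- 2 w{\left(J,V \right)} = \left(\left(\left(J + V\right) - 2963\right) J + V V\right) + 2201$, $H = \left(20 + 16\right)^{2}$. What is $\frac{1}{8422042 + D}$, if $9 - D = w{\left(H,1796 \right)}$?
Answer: $\frac{2}{20239103} \approx 9.8819 \cdot 10^{-8}$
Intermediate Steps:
$H = 1296$ ($H = 36^{2} = 1296$)
$w{\left(J,V \right)} = - \frac{2201}{2} - \frac{V^{2}}{2} - \frac{J \left(-2963 + J + V\right)}{2}$ ($w{\left(J,V \right)} = - \frac{\left(\left(\left(J + V\right) - 2963\right) J + V V\right) + 2201}{2} = - \frac{\left(\left(-2963 + J + V\right) J + V^{2}\right) + 2201}{2} = - \frac{\left(J \left(-2963 + J + V\right) + V^{2}\right) + 2201}{2} = - \frac{\left(V^{2} + J \left(-2963 + J + V\right)\right) + 2201}{2} = - \frac{2201 + V^{2} + J \left(-2963 + J + V\right)}{2} = - \frac{2201}{2} - \frac{V^{2}}{2} - \frac{J \left(-2963 + J + V\right)}{2}$)
$D = \frac{3395019}{2}$ ($D = 9 - \left(- \frac{2201}{2} - \frac{1296^{2}}{2} - \frac{1796^{2}}{2} + \frac{2963}{2} \cdot 1296 - 648 \cdot 1796\right) = 9 - \left(- \frac{2201}{2} - 839808 - 1612808 + 1920024 - 1163808\right) = 9 - - \frac{3395001}{2} = 9 + \frac{3395001}{2} = \frac{3395019}{2} \approx 1.6975 \cdot 10^{6}$)
$\frac{1}{8422042 + D} = \frac{1}{8422042 + \frac{3395019}{2}} = \frac{1}{\frac{20239103}{2}} = \frac{2}{20239103}$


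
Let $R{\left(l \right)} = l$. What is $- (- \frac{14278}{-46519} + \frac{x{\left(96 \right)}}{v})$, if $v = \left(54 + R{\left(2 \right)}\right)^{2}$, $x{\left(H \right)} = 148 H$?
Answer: $- \frac{1002440}{207221} \approx -4.8375$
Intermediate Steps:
$v = 3136$ ($v = \left(54 + 2\right)^{2} = 56^{2} = 3136$)
$- (- \frac{14278}{-46519} + \frac{x{\left(96 \right)}}{v}) = - (- \frac{14278}{-46519} + \frac{148 \cdot 96}{3136}) = - (\left(-14278\right) \left(- \frac{1}{46519}\right) + 14208 \cdot \frac{1}{3136}) = - (\frac{1298}{4229} + \frac{222}{49}) = \left(-1\right) \frac{1002440}{207221} = - \frac{1002440}{207221}$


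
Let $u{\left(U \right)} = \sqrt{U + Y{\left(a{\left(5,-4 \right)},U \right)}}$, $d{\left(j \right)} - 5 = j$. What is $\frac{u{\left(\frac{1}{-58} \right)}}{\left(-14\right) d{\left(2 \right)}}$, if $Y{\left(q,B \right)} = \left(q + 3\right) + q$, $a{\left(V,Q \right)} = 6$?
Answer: $- \frac{\sqrt{50402}}{5684} \approx -0.039497$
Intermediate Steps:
$d{\left(j \right)} = 5 + j$
$Y{\left(q,B \right)} = 3 + 2 q$ ($Y{\left(q,B \right)} = \left(3 + q\right) + q = 3 + 2 q$)
$u{\left(U \right)} = \sqrt{15 + U}$ ($u{\left(U \right)} = \sqrt{U + \left(3 + 2 \cdot 6\right)} = \sqrt{U + \left(3 + 12\right)} = \sqrt{U + 15} = \sqrt{15 + U}$)
$\frac{u{\left(\frac{1}{-58} \right)}}{\left(-14\right) d{\left(2 \right)}} = \frac{\sqrt{15 + \frac{1}{-58}}}{\left(-14\right) \left(5 + 2\right)} = \frac{\sqrt{15 - \frac{1}{58}}}{\left(-14\right) 7} = \frac{\sqrt{\frac{869}{58}}}{-98} = \frac{\sqrt{50402}}{58} \left(- \frac{1}{98}\right) = - \frac{\sqrt{50402}}{5684}$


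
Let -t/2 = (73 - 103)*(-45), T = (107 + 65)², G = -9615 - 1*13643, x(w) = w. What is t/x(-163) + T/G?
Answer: 28987204/1895527 ≈ 15.292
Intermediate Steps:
G = -23258 (G = -9615 - 13643 = -23258)
T = 29584 (T = 172² = 29584)
t = -2700 (t = -2*(73 - 103)*(-45) = -(-60)*(-45) = -2*1350 = -2700)
t/x(-163) + T/G = -2700/(-163) + 29584/(-23258) = -2700*(-1/163) + 29584*(-1/23258) = 2700/163 - 14792/11629 = 28987204/1895527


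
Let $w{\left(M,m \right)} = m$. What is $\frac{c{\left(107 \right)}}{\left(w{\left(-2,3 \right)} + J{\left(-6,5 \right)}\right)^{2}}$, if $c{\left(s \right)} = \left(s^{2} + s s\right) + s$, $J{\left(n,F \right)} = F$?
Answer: $\frac{23005}{64} \approx 359.45$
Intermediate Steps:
$c{\left(s \right)} = s + 2 s^{2}$ ($c{\left(s \right)} = \left(s^{2} + s^{2}\right) + s = 2 s^{2} + s = s + 2 s^{2}$)
$\frac{c{\left(107 \right)}}{\left(w{\left(-2,3 \right)} + J{\left(-6,5 \right)}\right)^{2}} = \frac{107 \left(1 + 2 \cdot 107\right)}{\left(3 + 5\right)^{2}} = \frac{107 \left(1 + 214\right)}{8^{2}} = \frac{107 \cdot 215}{64} = 23005 \cdot \frac{1}{64} = \frac{23005}{64}$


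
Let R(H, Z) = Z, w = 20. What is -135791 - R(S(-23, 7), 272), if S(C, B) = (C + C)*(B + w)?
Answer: -136063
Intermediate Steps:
S(C, B) = 2*C*(20 + B) (S(C, B) = (C + C)*(B + 20) = (2*C)*(20 + B) = 2*C*(20 + B))
-135791 - R(S(-23, 7), 272) = -135791 - 1*272 = -135791 - 272 = -136063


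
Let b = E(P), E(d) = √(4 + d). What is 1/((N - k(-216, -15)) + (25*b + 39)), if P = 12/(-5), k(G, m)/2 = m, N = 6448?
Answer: 6517/42470289 - 10*√10/42470289 ≈ 0.00015270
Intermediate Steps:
k(G, m) = 2*m
P = -12/5 (P = 12*(-⅕) = -12/5 ≈ -2.4000)
b = 2*√10/5 (b = √(4 - 12/5) = √(8/5) = 2*√10/5 ≈ 1.2649)
1/((N - k(-216, -15)) + (25*b + 39)) = 1/((6448 - 2*(-15)) + (25*(2*√10/5) + 39)) = 1/((6448 - 1*(-30)) + (10*√10 + 39)) = 1/((6448 + 30) + (39 + 10*√10)) = 1/(6478 + (39 + 10*√10)) = 1/(6517 + 10*√10)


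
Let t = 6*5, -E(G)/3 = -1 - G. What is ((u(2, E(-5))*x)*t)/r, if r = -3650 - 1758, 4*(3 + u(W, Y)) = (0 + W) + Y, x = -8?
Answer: -165/676 ≈ -0.24408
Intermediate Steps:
E(G) = 3 + 3*G (E(G) = -3*(-1 - G) = 3 + 3*G)
t = 30
u(W, Y) = -3 + W/4 + Y/4 (u(W, Y) = -3 + ((0 + W) + Y)/4 = -3 + (W + Y)/4 = -3 + (W/4 + Y/4) = -3 + W/4 + Y/4)
r = -5408
((u(2, E(-5))*x)*t)/r = (((-3 + (¼)*2 + (3 + 3*(-5))/4)*(-8))*30)/(-5408) = (((-3 + ½ + (3 - 15)/4)*(-8))*30)*(-1/5408) = (((-3 + ½ + (¼)*(-12))*(-8))*30)*(-1/5408) = (((-3 + ½ - 3)*(-8))*30)*(-1/5408) = (-11/2*(-8)*30)*(-1/5408) = (44*30)*(-1/5408) = 1320*(-1/5408) = -165/676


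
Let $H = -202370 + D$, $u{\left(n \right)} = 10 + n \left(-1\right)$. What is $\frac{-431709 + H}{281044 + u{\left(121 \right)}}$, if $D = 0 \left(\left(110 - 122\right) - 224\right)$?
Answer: $- \frac{634079}{280933} \approx -2.257$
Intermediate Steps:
$u{\left(n \right)} = 10 - n$
$D = 0$ ($D = 0 \left(-12 - 224\right) = 0 \left(-236\right) = 0$)
$H = -202370$ ($H = -202370 + 0 = -202370$)
$\frac{-431709 + H}{281044 + u{\left(121 \right)}} = \frac{-431709 - 202370}{281044 + \left(10 - 121\right)} = - \frac{634079}{281044 + \left(10 - 121\right)} = - \frac{634079}{281044 - 111} = - \frac{634079}{280933}$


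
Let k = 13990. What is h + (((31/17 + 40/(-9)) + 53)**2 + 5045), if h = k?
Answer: 505003579/23409 ≈ 21573.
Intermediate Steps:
h = 13990
h + (((31/17 + 40/(-9)) + 53)**2 + 5045) = 13990 + (((31/17 + 40/(-9)) + 53)**2 + 5045) = 13990 + (((31*(1/17) + 40*(-1/9)) + 53)**2 + 5045) = 13990 + (((31/17 - 40/9) + 53)**2 + 5045) = 13990 + ((-401/153 + 53)**2 + 5045) = 13990 + ((7708/153)**2 + 5045) = 13990 + (59413264/23409 + 5045) = 13990 + 177511669/23409 = 505003579/23409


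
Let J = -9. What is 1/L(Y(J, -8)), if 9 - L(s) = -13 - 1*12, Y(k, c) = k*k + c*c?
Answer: 1/34 ≈ 0.029412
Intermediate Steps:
Y(k, c) = c² + k² (Y(k, c) = k² + c² = c² + k²)
L(s) = 34 (L(s) = 9 - (-13 - 1*12) = 9 - (-13 - 12) = 9 - 1*(-25) = 9 + 25 = 34)
1/L(Y(J, -8)) = 1/34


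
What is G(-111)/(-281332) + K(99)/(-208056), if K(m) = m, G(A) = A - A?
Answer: -33/69352 ≈ -0.00047583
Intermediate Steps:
G(A) = 0
G(-111)/(-281332) + K(99)/(-208056) = 0/(-281332) + 99/(-208056) = 0*(-1/281332) + 99*(-1/208056) = 0 - 33/69352 = -33/69352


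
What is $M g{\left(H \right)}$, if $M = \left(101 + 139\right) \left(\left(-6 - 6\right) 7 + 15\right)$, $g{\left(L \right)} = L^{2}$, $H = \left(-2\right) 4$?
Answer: $-1059840$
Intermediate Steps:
$H = -8$
$M = -16560$ ($M = 240 \left(\left(-12\right) 7 + 15\right) = 240 \left(-84 + 15\right) = 240 \left(-69\right) = -16560$)
$M g{\left(H \right)} = - 16560 \left(-8\right)^{2} = \left(-16560\right) 64 = -1059840$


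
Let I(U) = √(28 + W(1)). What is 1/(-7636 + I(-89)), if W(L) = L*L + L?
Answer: -3818/29154233 - √30/58308466 ≈ -0.00013105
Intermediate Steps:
W(L) = L + L² (W(L) = L² + L = L + L²)
I(U) = √30 (I(U) = √(28 + 1*(1 + 1)) = √(28 + 1*2) = √(28 + 2) = √30)
1/(-7636 + I(-89)) = 1/(-7636 + √30)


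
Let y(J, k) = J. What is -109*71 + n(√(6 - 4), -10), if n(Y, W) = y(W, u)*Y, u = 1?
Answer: -7739 - 10*√2 ≈ -7753.1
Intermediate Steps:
n(Y, W) = W*Y
-109*71 + n(√(6 - 4), -10) = -109*71 - 10*√(6 - 4) = -7739 - 10*√2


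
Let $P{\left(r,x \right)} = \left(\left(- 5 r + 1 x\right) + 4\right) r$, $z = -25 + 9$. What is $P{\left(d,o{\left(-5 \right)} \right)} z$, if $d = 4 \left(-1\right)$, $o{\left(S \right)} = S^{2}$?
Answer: $3136$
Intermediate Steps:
$z = -16$
$d = -4$
$P{\left(r,x \right)} = r \left(4 + x - 5 r\right)$ ($P{\left(r,x \right)} = \left(\left(- 5 r + x\right) + 4\right) r = \left(\left(x - 5 r\right) + 4\right) r = \left(4 + x - 5 r\right) r = r \left(4 + x - 5 r\right)$)
$P{\left(d,o{\left(-5 \right)} \right)} z = - 4 \left(4 + \left(-5\right)^{2} - -20\right) \left(-16\right) = - 4 \left(4 + 25 + 20\right) \left(-16\right) = \left(-4\right) 49 \left(-16\right) = \left(-196\right) \left(-16\right) = 3136$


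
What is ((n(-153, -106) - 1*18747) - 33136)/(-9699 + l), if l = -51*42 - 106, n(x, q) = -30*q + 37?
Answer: 48666/11947 ≈ 4.0735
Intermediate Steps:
n(x, q) = 37 - 30*q
l = -2248 (l = -2142 - 106 = -2248)
((n(-153, -106) - 1*18747) - 33136)/(-9699 + l) = (((37 - 30*(-106)) - 1*18747) - 33136)/(-9699 - 2248) = (((37 + 3180) - 18747) - 33136)/(-11947) = ((3217 - 18747) - 33136)*(-1/11947) = (-15530 - 33136)*(-1/11947) = -48666*(-1/11947) = 48666/11947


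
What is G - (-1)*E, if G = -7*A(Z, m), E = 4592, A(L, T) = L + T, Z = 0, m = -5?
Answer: 4627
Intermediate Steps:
G = 35 (G = -7*(0 - 5) = -7*(-5) = 35)
G - (-1)*E = 35 - (-1)*4592 = 35 - 1*(-4592) = 35 + 4592 = 4627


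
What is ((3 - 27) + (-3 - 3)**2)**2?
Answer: 144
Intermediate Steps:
((3 - 27) + (-3 - 3)**2)**2 = (-24 + (-6)**2)**2 = (-24 + 36)**2 = 12**2 = 144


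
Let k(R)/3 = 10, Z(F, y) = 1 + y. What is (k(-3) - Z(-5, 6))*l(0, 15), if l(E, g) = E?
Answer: 0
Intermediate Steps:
k(R) = 30 (k(R) = 3*10 = 30)
(k(-3) - Z(-5, 6))*l(0, 15) = (30 - (1 + 6))*0 = (30 - 1*7)*0 = (30 - 7)*0 = 23*0 = 0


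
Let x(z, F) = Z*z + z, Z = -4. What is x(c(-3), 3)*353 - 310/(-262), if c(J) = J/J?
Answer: -138574/131 ≈ -1057.8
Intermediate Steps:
c(J) = 1
x(z, F) = -3*z (x(z, F) = -4*z + z = -3*z)
x(c(-3), 3)*353 - 310/(-262) = -3*1*353 - 310/(-262) = -3*353 - 310*(-1/262) = -1059 + 155/131 = -138574/131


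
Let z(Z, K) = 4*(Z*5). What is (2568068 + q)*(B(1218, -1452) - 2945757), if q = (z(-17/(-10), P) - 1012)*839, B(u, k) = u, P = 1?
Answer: -5145658460514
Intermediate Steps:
z(Z, K) = 20*Z (z(Z, K) = 4*(5*Z) = 20*Z)
q = -820542 (q = (20*(-17/(-10)) - 1012)*839 = (20*(-17*(-1/10)) - 1012)*839 = (20*(17/10) - 1012)*839 = (34 - 1012)*839 = -978*839 = -820542)
(2568068 + q)*(B(1218, -1452) - 2945757) = (2568068 - 820542)*(1218 - 2945757) = 1747526*(-2944539) = -5145658460514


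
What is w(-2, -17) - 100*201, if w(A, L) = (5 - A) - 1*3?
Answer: -20096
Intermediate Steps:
w(A, L) = 2 - A (w(A, L) = (5 - A) - 3 = 2 - A)
w(-2, -17) - 100*201 = (2 - 1*(-2)) - 100*201 = (2 + 2) - 20100 = 4 - 20100 = -20096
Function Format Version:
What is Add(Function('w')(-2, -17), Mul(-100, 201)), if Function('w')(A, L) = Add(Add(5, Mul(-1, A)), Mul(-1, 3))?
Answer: -20096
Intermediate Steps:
Function('w')(A, L) = Add(2, Mul(-1, A)) (Function('w')(A, L) = Add(Add(5, Mul(-1, A)), -3) = Add(2, Mul(-1, A)))
Add(Function('w')(-2, -17), Mul(-100, 201)) = Add(Add(2, Mul(-1, -2)), Mul(-100, 201)) = Add(Add(2, 2), -20100) = Add(4, -20100) = -20096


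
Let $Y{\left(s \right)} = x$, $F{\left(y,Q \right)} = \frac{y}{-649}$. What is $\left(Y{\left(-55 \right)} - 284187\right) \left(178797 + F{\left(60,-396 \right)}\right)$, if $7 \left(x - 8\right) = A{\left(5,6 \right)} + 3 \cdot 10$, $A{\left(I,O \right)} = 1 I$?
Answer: $- \frac{2997756511962}{59} \approx -5.0809 \cdot 10^{10}$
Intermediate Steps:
$F{\left(y,Q \right)} = - \frac{y}{649}$ ($F{\left(y,Q \right)} = y \left(- \frac{1}{649}\right) = - \frac{y}{649}$)
$A{\left(I,O \right)} = I$
$x = 13$ ($x = 8 + \frac{5 + 3 \cdot 10}{7} = 8 + \frac{5 + 30}{7} = 8 + \frac{1}{7} \cdot 35 = 8 + 5 = 13$)
$Y{\left(s \right)} = 13$
$\left(Y{\left(-55 \right)} - 284187\right) \left(178797 + F{\left(60,-396 \right)}\right) = \left(13 - 284187\right) \left(178797 - \frac{60}{649}\right) = - 284174 \left(178797 - \frac{60}{649}\right) = \left(-284174\right) \frac{116039193}{649} = - \frac{2997756511962}{59}$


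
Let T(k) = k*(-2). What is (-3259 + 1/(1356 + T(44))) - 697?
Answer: -5016207/1268 ≈ -3956.0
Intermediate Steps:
T(k) = -2*k
(-3259 + 1/(1356 + T(44))) - 697 = (-3259 + 1/(1356 - 2*44)) - 697 = (-3259 + 1/(1356 - 88)) - 697 = (-3259 + 1/1268) - 697 = -4132411/1268 - 697 = -5016207/1268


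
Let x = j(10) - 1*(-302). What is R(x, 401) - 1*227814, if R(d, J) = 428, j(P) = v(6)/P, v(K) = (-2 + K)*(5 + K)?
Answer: -227386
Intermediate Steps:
j(P) = 44/P (j(P) = (-10 + 6**2 + 3*6)/P = (-10 + 36 + 18)/P = 44/P)
x = 1532/5 (x = 44/10 - 1*(-302) = 44*(1/10) + 302 = 22/5 + 302 = 1532/5 ≈ 306.40)
R(x, 401) - 1*227814 = 428 - 1*227814 = 428 - 227814 = -227386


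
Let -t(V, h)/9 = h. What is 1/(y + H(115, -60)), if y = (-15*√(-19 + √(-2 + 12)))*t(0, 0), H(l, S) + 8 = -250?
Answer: -1/258 ≈ -0.0038760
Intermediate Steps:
H(l, S) = -258 (H(l, S) = -8 - 250 = -258)
t(V, h) = -9*h
y = 0 (y = (-15*√(-19 + √(-2 + 12)))*(-9*0) = -15*√(-19 + √10)*0 = 0)
1/(y + H(115, -60)) = 1/(0 - 258) = 1/(-258) = -1/258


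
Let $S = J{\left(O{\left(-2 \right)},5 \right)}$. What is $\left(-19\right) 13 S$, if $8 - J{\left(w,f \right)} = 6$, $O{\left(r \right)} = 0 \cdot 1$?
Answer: $-494$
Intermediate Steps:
$O{\left(r \right)} = 0$
$J{\left(w,f \right)} = 2$ ($J{\left(w,f \right)} = 8 - 6 = 2$)
$S = 2$
$\left(-19\right) 13 S = \left(-19\right) 13 \cdot 2 = \left(-247\right) 2 = -494$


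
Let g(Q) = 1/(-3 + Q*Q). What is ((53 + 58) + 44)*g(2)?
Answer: 155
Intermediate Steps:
g(Q) = 1/(-3 + Q²)
((53 + 58) + 44)*g(2) = ((53 + 58) + 44)/(-3 + 2²) = (111 + 44)/(-3 + 4) = 155/1 = 155*1 = 155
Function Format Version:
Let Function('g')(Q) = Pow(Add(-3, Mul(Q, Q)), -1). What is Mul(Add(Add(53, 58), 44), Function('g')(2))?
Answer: 155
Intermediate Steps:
Function('g')(Q) = Pow(Add(-3, Pow(Q, 2)), -1)
Mul(Add(Add(53, 58), 44), Function('g')(2)) = Mul(Add(Add(53, 58), 44), Pow(Add(-3, Pow(2, 2)), -1)) = Mul(Add(111, 44), Pow(Add(-3, 4), -1)) = Mul(155, Pow(1, -1)) = Mul(155, 1) = 155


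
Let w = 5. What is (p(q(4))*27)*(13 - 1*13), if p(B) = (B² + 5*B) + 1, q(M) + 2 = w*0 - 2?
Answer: 0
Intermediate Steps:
q(M) = -4 (q(M) = -2 + (5*0 - 2) = -2 + (0 - 2) = -2 - 2 = -4)
p(B) = 1 + B² + 5*B
(p(q(4))*27)*(13 - 1*13) = ((1 + (-4)² + 5*(-4))*27)*(13 - 1*13) = ((1 + 16 - 20)*27)*(13 - 13) = -3*27*0 = -81*0 = 0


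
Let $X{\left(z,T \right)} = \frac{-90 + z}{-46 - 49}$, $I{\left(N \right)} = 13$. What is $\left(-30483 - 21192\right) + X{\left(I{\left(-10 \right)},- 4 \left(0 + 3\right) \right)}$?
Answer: $- \frac{4909048}{95} \approx -51674.0$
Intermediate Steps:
$X{\left(z,T \right)} = \frac{18}{19} - \frac{z}{95}$ ($X{\left(z,T \right)} = \frac{-90 + z}{-95} = \left(-90 + z\right) \left(- \frac{1}{95}\right) = \frac{18}{19} - \frac{z}{95}$)
$\left(-30483 - 21192\right) + X{\left(I{\left(-10 \right)},- 4 \left(0 + 3\right) \right)} = \left(-30483 - 21192\right) + \left(\frac{18}{19} - \frac{13}{95}\right) = -51675 + \left(\frac{18}{19} - \frac{13}{95}\right) = -51675 + \frac{77}{95} = - \frac{4909048}{95}$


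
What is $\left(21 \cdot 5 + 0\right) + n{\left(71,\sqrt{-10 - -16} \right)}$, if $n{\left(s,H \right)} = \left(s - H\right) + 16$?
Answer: $192 - \sqrt{6} \approx 189.55$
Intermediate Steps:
$n{\left(s,H \right)} = 16 + s - H$
$\left(21 \cdot 5 + 0\right) + n{\left(71,\sqrt{-10 - -16} \right)} = \left(21 \cdot 5 + 0\right) + \left(16 + 71 - \sqrt{-10 - -16}\right) = \left(105 + 0\right) + \left(16 + 71 - \sqrt{-10 + 16}\right) = 105 + \left(16 + 71 - \sqrt{6}\right) = 105 + \left(87 - \sqrt{6}\right) = 192 - \sqrt{6}$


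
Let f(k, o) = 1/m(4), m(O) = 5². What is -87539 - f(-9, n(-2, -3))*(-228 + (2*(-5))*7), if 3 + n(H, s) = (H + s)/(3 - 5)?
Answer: -2188177/25 ≈ -87527.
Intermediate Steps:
m(O) = 25
n(H, s) = -3 - H/2 - s/2 (n(H, s) = -3 + (H + s)/(3 - 5) = -3 + (H + s)/(-2) = -3 + (H + s)*(-½) = -3 + (-H/2 - s/2) = -3 - H/2 - s/2)
f(k, o) = 1/25
-87539 - f(-9, n(-2, -3))*(-228 + (2*(-5))*7) = -87539 - (-228 + (2*(-5))*7)/25 = -87539 - (-228 - 10*7)/25 = -87539 - (-228 - 70)/25 = -87539 - (-298)/25 = -87539 - 1*(-298/25) = -87539 + 298/25 = -2188177/25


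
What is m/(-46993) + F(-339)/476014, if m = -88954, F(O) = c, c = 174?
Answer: 21175763069/11184662951 ≈ 1.8933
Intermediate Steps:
F(O) = 174
m/(-46993) + F(-339)/476014 = -88954/(-46993) + 174/476014 = -88954*(-1/46993) + 174*(1/476014) = 88954/46993 + 87/238007 = 21175763069/11184662951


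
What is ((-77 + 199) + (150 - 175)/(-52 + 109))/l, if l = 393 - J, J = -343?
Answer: 6929/41952 ≈ 0.16516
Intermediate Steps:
l = 736 (l = 393 - 1*(-343) = 393 + 343 = 736)
((-77 + 199) + (150 - 175)/(-52 + 109))/l = ((-77 + 199) + (150 - 175)/(-52 + 109))/736 = (122 - 25/57)*(1/736) = (6929/57)*(1/736) = 6929/41952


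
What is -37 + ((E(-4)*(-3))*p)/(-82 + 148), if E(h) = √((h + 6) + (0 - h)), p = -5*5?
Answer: -37 + 25*√6/22 ≈ -34.216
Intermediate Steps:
p = -25
E(h) = √6 (E(h) = √((6 + h) - h) = √6)
-37 + ((E(-4)*(-3))*p)/(-82 + 148) = -37 + ((√6*(-3))*(-25))/(-82 + 148) = -37 + (-3*√6*(-25))/66 = -37 + (75*√6)/66 = -37 + 25*√6/22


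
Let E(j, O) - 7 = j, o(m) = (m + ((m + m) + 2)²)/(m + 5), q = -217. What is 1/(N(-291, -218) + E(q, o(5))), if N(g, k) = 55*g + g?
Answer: -1/16506 ≈ -6.0584e-5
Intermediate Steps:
N(g, k) = 56*g
o(m) = (m + (2 + 2*m)²)/(5 + m) (o(m) = (m + (2*m + 2)²)/(5 + m) = (m + (2 + 2*m)²)/(5 + m))
E(j, O) = 7 + j
1/(N(-291, -218) + E(q, o(5))) = 1/(56*(-291) + (7 - 217)) = 1/(-16296 - 210) = 1/(-16506) = -1/16506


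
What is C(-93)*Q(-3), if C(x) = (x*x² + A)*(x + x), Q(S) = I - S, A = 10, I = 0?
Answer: 448825626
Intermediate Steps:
Q(S) = -S (Q(S) = 0 - S = -S)
C(x) = 2*x*(10 + x³) (C(x) = (x*x² + 10)*(x + x) = (x³ + 10)*(2*x) = (10 + x³)*(2*x) = 2*x*(10 + x³))
C(-93)*Q(-3) = (2*(-93)*(10 + (-93)³))*(-1*(-3)) = (2*(-93)*(10 - 804357))*3 = (2*(-93)*(-804347))*3 = 149608542*3 = 448825626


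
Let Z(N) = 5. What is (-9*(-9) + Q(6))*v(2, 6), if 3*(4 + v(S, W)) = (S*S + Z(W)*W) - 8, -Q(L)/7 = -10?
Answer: 2114/3 ≈ 704.67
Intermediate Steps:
Q(L) = 70 (Q(L) = -7*(-10) = 70)
v(S, W) = -20/3 + S²/3 + 5*W/3 (v(S, W) = -4 + ((S*S + 5*W) - 8)/3 = -4 + ((S² + 5*W) - 8)/3 = -4 + (-8 + S² + 5*W)/3 = -4 + (-8/3 + S²/3 + 5*W/3) = -20/3 + S²/3 + 5*W/3)
(-9*(-9) + Q(6))*v(2, 6) = (-9*(-9) + 70)*(-20/3 + (⅓)*2² + (5/3)*6) = (81 + 70)*(-20/3 + (⅓)*4 + 10) = 151*(-20/3 + 4/3 + 10) = 151*(14/3) = 2114/3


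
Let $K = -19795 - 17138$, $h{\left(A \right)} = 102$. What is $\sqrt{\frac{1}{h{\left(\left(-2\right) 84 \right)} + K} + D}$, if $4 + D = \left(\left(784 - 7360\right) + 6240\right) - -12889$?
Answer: $\frac{\sqrt{17023001581158}}{36831} \approx 112.02$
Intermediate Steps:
$K = -36933$ ($K = -19795 - 17138 = -36933$)
$D = 12549$ ($D = -4 + \left(\left(\left(784 - 7360\right) + 6240\right) - -12889\right) = -4 + \left(\left(-6576 + 6240\right) + 12889\right) = -4 + \left(-336 + 12889\right) = -4 + 12553 = 12549$)
$\sqrt{\frac{1}{h{\left(\left(-2\right) 84 \right)} + K} + D} = \sqrt{\frac{1}{102 - 36933} + 12549} = \sqrt{\frac{1}{-36831} + 12549} = \sqrt{- \frac{1}{36831} + 12549} = \sqrt{\frac{462192218}{36831}} = \frac{\sqrt{17023001581158}}{36831}$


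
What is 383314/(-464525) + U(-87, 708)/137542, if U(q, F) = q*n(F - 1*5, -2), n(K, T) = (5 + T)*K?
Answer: -137954214763/63891697550 ≈ -2.1592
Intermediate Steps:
n(K, T) = K*(5 + T)
U(q, F) = q*(-15 + 3*F) (U(q, F) = q*((F - 1*5)*(5 - 2)) = q*((F - 5)*3) = q*((-5 + F)*3) = q*(-15 + 3*F))
383314/(-464525) + U(-87, 708)/137542 = 383314/(-464525) + (3*(-87)*(-5 + 708))/137542 = 383314*(-1/464525) + (3*(-87)*703)*(1/137542) = -383314/464525 - 183483*1/137542 = -383314/464525 - 183483/137542 = -137954214763/63891697550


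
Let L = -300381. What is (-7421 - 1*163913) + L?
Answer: -471715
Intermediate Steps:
(-7421 - 1*163913) + L = (-7421 - 1*163913) - 300381 = (-7421 - 163913) - 300381 = -171334 - 300381 = -471715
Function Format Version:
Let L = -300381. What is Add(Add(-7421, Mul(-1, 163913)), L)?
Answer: -471715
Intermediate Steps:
Add(Add(-7421, Mul(-1, 163913)), L) = Add(Add(-7421, Mul(-1, 163913)), -300381) = Add(Add(-7421, -163913), -300381) = Add(-171334, -300381) = -471715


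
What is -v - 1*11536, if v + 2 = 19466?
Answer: -31000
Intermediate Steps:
v = 19464 (v = -2 + 19466 = 19464)
-v - 1*11536 = -1*19464 - 1*11536 = -19464 - 11536 = -31000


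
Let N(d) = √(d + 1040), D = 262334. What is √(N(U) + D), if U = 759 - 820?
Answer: √(262334 + √979) ≈ 512.22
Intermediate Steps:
U = -61
N(d) = √(1040 + d)
√(N(U) + D) = √(√(1040 - 61) + 262334) = √(√979 + 262334) = √(262334 + √979)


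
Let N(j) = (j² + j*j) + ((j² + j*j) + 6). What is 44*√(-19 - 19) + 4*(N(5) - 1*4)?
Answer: 408 + 44*I*√38 ≈ 408.0 + 271.23*I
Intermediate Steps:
N(j) = 6 + 4*j² (N(j) = (j² + j²) + ((j² + j²) + 6) = 2*j² + (2*j² + 6) = 2*j² + (6 + 2*j²) = 6 + 4*j²)
44*√(-19 - 19) + 4*(N(5) - 1*4) = 44*√(-19 - 19) + 4*((6 + 4*5²) - 1*4) = 44*√(-38) + 4*((6 + 4*25) - 4) = 44*(I*√38) + 4*((6 + 100) - 4) = 44*I*√38 + 4*(106 - 4) = 44*I*√38 + 4*102 = 44*I*√38 + 408 = 408 + 44*I*√38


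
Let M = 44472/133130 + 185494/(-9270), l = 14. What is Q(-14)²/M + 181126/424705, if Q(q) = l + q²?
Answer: -1155497441912635586/515646248803495 ≈ -2240.9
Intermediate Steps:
M = -1214128039/61705755 (M = 44472*(1/133130) + 185494*(-1/9270) = 22236/66565 - 92747/4635 = -1214128039/61705755 ≈ -19.676)
Q(q) = 14 + q²
Q(-14)²/M + 181126/424705 = (14 + (-14)²)²/(-1214128039/61705755) + 181126/424705 = (14 + 196)²*(-61705755/1214128039) + 181126*(1/424705) = 210²*(-61705755/1214128039) + 181126/424705 = 44100*(-61705755/1214128039) + 181126/424705 = -2721223795500/1214128039 + 181126/424705 = -1155497441912635586/515646248803495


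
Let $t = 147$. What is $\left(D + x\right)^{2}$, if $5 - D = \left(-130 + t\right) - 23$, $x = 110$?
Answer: $14641$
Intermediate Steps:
$D = 11$ ($D = 5 - \left(\left(-130 + 147\right) - 23\right) = 5 - \left(17 - 23\right) = 5 - -6 = 5 + 6 = 11$)
$\left(D + x\right)^{2} = \left(11 + 110\right)^{2} = 121^{2} = 14641$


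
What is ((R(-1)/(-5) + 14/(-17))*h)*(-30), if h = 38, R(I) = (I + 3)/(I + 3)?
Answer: 19836/17 ≈ 1166.8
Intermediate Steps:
R(I) = 1 (R(I) = (3 + I)/(3 + I) = 1)
((R(-1)/(-5) + 14/(-17))*h)*(-30) = ((1/(-5) + 14/(-17))*38)*(-30) = ((1*(-⅕) + 14*(-1/17))*38)*(-30) = ((-⅕ - 14/17)*38)*(-30) = -87/85*38*(-30) = -3306/85*(-30) = 19836/17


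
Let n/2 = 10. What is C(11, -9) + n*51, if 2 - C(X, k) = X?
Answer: 1011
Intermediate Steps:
n = 20 (n = 2*10 = 20)
C(X, k) = 2 - X
C(11, -9) + n*51 = (2 - 1*11) + 20*51 = (2 - 11) + 1020 = -9 + 1020 = 1011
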